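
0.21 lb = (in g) 95.25. Check: 1 lb = 0.45359237 kg, so 0.21 lb = 0.21 * 0.45359237 = 0.095254398 kg. 1 g = 0.001 kg, so 0.095254398 kg = 0.095254398 / 0.001 = 95.254398 g ≈ 95.25 g (4 s.f.).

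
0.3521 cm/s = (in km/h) 0.01268. Check: 1 cm/s = 0.01 m/s, so 0.3521 cm/s = 0.3521 * 0.01 = 0.003521 m/s. 1 km/h = 0.27777778 m/s, so 0.003521 m/s = 0.003521 / 0.27777778 = 0.0126756 km/h ≈ 0.01268 km/h (4 s.f.).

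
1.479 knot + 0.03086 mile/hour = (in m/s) 0.7747. Check: 1 knot = 0.51444444 m/s, so 1.479 knot = 1.479 * 0.51444444 = 0.76086333 m/s. 1 mile/hour = 0.44704 m/s, so 0.03086 mile/hour = 0.03086 * 0.44704 = 0.013795654 m/s. Sum: 0.76086333 + 0.013795654 = 0.77465899 m/s. Result: 0.77465899 m/s ≈ 0.7747 m/s (4 s.f.).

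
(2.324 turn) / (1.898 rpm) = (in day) 0.0008503. Check: 1 turn = 6.2831853 rad, so 2.324 turn = 2.324 * 6.2831853 = 14.602123 rad. 1 rpm = 0.10471976 rad/s, so 1.898 rpm = 1.898 * 0.10471976 = 0.1987581 rad/s. Combine: 14.602123 rad / 0.1987581 rad/s = 73.466807 s. 1 day = 86400 s, so 73.466807 s = 73.466807 / 86400 = 0.00085031027 day ≈ 0.0008503 day (4 s.f.).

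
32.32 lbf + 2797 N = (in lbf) 661.1. Check: 1 lbf = 4.4482216 N, so 32.32 lbf = 32.32 * 4.4482216 = 143.76652 N. 2797 N is already in N. Sum: 143.76652 + 2797 = 2940.7665 N. 1 lbf = 4.4482216 N, so 2940.7665 N = 2940.7665 / 4.4482216 = 661.11061 lbf ≈ 661.1 lbf (4 s.f.).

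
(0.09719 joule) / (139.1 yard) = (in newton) 0.0007641. Check: 0.09719 joule = 0.09719 J. 1 yard = 0.9144 m, so 139.1 yard = 139.1 * 0.9144 = 127.19304 m. Combine: 0.09719 J / 127.19304 m = 0.00076411414 N. 0.00076411414 N = 0.00076411414 newton ≈ 0.0007641 newton (4 s.f.).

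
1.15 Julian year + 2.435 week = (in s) 3.776e+07. Check: 1 Julian year = 31557600 s, so 1.15 Julian year = 1.15 * 31557600 = 36291240 s. 1 week = 604800 s, so 2.435 week = 2.435 * 604800 = 1472688 s. Sum: 36291240 + 1472688 = 37763928 s. Result: 37763928 s ≈ 3.776e+07 s (4 s.f.).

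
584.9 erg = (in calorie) 1 erg = 1e-07 J, so 584.9 erg = 584.9 * 1e-07 = 5.849e-05 J. 1 calorie = 4.184 J, so 5.849e-05 J = 5.849e-05 / 4.184 = 1.3979446e-05 calorie ≈ 1.398e-05 calorie (4 s.f.). Final answer: 1.398e-05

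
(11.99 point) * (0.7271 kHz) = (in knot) 1 point = 0.00035277778 m, so 11.99 point = 11.99 * 0.00035277778 = 0.0042298056 m. 1 kHz = 1000 Hz, so 0.7271 kHz = 0.7271 * 1000 = 727.1 Hz. Combine: 0.0042298056 m * 727.1 Hz = 3.0754916 m/s. 1 knot = 0.51444444 m/s, so 3.0754916 m/s = 3.0754916 / 0.51444444 = 5.9782774 knot ≈ 5.978 knot (4 s.f.). Final answer: 5.978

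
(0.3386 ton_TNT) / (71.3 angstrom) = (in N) 1.987e+17. Check: 1 ton_TNT = 4.184e+09 J, so 0.3386 ton_TNT = 0.3386 * 4.184e+09 = 1.4167024e+09 J. 1 angstrom = 1e-10 m, so 71.3 angstrom = 71.3 * 1e-10 = 7.13e-09 m. Combine: 1.4167024e+09 J / 7.13e-09 m = 1.9869599e+17 N. Result: 1.9869599e+17 N ≈ 1.987e+17 N (4 s.f.).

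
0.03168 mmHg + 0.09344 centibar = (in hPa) 0.9766. Check: 1 mmHg = 133.32237 Pa, so 0.03168 mmHg = 0.03168 * 133.32237 = 4.2236526 Pa. 1 centibar = 1000 Pa, so 0.09344 centibar = 0.09344 * 1000 = 93.44 Pa. Sum: 4.2236526 + 93.44 = 97.663653 Pa. 1 hPa = 100 Pa, so 97.663653 Pa = 97.663653 / 100 = 0.97663653 hPa ≈ 0.9766 hPa (4 s.f.).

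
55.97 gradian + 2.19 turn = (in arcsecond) 3.02e+06. Check: 1 gradian = 0.015707963 rad, so 55.97 gradian = 55.97 * 0.015707963 = 0.8791747 rad. 1 turn = 6.2831853 rad, so 2.19 turn = 2.19 * 6.2831853 = 13.760176 rad. Sum: 0.8791747 + 13.760176 = 14.639351 rad. 1 arcsecond = 4.8481368e-06 rad, so 14.639351 rad = 14.639351 / 4.8481368e-06 = 3019582.8 arcsecond ≈ 3.02e+06 arcsecond (4 s.f.).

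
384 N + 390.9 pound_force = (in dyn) 2.123e+08. Check: 384 N is already in N. 1 pound_force = 4.4482216 N, so 390.9 pound_force = 390.9 * 4.4482216 = 1738.8098 N. Sum: 384 + 1738.8098 = 2122.8098 N. 1 dyn = 1e-05 N, so 2122.8098 N = 2122.8098 / 1e-05 = 2.1228098e+08 dyn ≈ 2.123e+08 dyn (4 s.f.).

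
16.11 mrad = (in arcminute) 55.38. Check: 1 mrad = 0.001 rad, so 16.11 mrad = 16.11 * 0.001 = 0.01611 rad. 1 arcminute = 0.00029088821 rad, so 0.01611 rad = 0.01611 / 0.00029088821 = 55.3821 arcminute ≈ 55.38 arcminute (4 s.f.).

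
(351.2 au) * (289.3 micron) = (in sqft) 1 au = 1.4959787e+11 m, so 351.2 au = 351.2 * 1.4959787e+11 = 5.2538772e+13 m. 1 micron = 1e-06 m, so 289.3 micron = 289.3 * 1e-06 = 0.0002893 m. Combine: 5.2538772e+13 m * 0.0002893 m = 1.5199467e+10 m^2. 1 sqft = 0.09290304 m^2, so 1.5199467e+10 m^2 = 1.5199467e+10 / 0.09290304 = 1.636057e+11 sqft ≈ 1.636e+11 sqft (4 s.f.). Final answer: 1.636e+11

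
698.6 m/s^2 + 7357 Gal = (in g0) 698.6 m/s^2 is already in m/s^2. 1 Gal = 0.01 m/s^2, so 7357 Gal = 7357 * 0.01 = 73.57 m/s^2. Sum: 698.6 + 73.57 = 772.17 m/s^2. 1 g0 = 9.80665 m/s^2, so 772.17 m/s^2 = 772.17 / 9.80665 = 78.739427 g0 ≈ 78.74 g0 (4 s.f.). Final answer: 78.74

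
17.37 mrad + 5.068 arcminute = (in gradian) 1.2. Check: 1 mrad = 0.001 rad, so 17.37 mrad = 17.37 * 0.001 = 0.01737 rad. 1 arcminute = 0.00029088821 rad, so 5.068 arcminute = 5.068 * 0.00029088821 = 0.0014742214 rad. Sum: 0.01737 + 0.0014742214 = 0.018844221 rad. 1 gradian = 0.015707963 rad, so 0.018844221 rad = 0.018844221 / 0.015707963 = 1.1996604 gradian ≈ 1.2 gradian (4 s.f.).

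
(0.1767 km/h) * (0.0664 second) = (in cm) 0.3259. Check: 1 km/h = 0.27777778 m/s, so 0.1767 km/h = 0.1767 * 0.27777778 = 0.049083333 m/s. 0.0664 second = 0.0664 s. Combine: 0.049083333 m/s * 0.0664 s = 0.0032591333 m. 1 cm = 0.01 m, so 0.0032591333 m = 0.0032591333 / 0.01 = 0.32591333 cm ≈ 0.3259 cm (4 s.f.).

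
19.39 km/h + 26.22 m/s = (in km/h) 113.8. Check: 1 km/h = 0.27777778 m/s, so 19.39 km/h = 19.39 * 0.27777778 = 5.3861111 m/s. 26.22 m/s is already in m/s. Sum: 5.3861111 + 26.22 = 31.606111 m/s. 1 km/h = 0.27777778 m/s, so 31.606111 m/s = 31.606111 / 0.27777778 = 113.782 km/h ≈ 113.8 km/h (4 s.f.).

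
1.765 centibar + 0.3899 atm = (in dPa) 4.127e+05. Check: 1 centibar = 1000 Pa, so 1.765 centibar = 1.765 * 1000 = 1765 Pa. 1 atm = 101325 Pa, so 0.3899 atm = 0.3899 * 101325 = 39506.618 Pa. Sum: 1765 + 39506.618 = 41271.618 Pa. 1 dPa = 0.1 Pa, so 41271.618 Pa = 41271.618 / 0.1 = 412716.17 dPa ≈ 4.127e+05 dPa (4 s.f.).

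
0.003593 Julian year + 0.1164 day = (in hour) 1 Julian year = 31557600 s, so 0.003593 Julian year = 0.003593 * 31557600 = 113386.46 s. 1 day = 86400 s, so 0.1164 day = 0.1164 * 86400 = 10056.96 s. Sum: 113386.46 + 10056.96 = 123443.42 s. 1 hour = 3600 s, so 123443.42 s = 123443.42 / 3600 = 34.289838 hour ≈ 34.29 hour (4 s.f.). Final answer: 34.29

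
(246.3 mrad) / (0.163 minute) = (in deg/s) 1.443. Check: 1 mrad = 0.001 rad, so 246.3 mrad = 246.3 * 0.001 = 0.2463 rad. 1 minute = 60 s, so 0.163 minute = 0.163 * 60 = 9.78 s. Combine: 0.2463 rad / 9.78 s = 0.025184049 rad/s. 1 deg/s = 0.017453293 rad/s, so 0.025184049 rad/s = 0.025184049 / 0.017453293 = 1.4429397 deg/s ≈ 1.443 deg/s (4 s.f.).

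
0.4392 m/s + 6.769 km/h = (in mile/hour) 0.4392 m/s is already in m/s. 1 km/h = 0.27777778 m/s, so 6.769 km/h = 6.769 * 0.27777778 = 1.8802778 m/s. Sum: 0.4392 + 1.8802778 = 2.3194778 m/s. 1 mile/hour = 0.44704 m/s, so 2.3194778 m/s = 2.3194778 / 0.44704 = 5.188524 mile/hour ≈ 5.189 mile/hour (4 s.f.). Final answer: 5.189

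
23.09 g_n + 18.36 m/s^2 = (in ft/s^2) 803.1. Check: 1 g_n = 9.80665 m/s^2, so 23.09 g_n = 23.09 * 9.80665 = 226.43555 m/s^2. 18.36 m/s^2 is already in m/s^2. Sum: 226.43555 + 18.36 = 244.79555 m/s^2. 1 ft/s^2 = 0.3048 m/s^2, so 244.79555 m/s^2 = 244.79555 / 0.3048 = 803.135 ft/s^2 ≈ 803.1 ft/s^2 (4 s.f.).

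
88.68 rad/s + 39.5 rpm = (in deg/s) 88.68 rad/s is already in rad/s. 1 rpm = 0.10471976 rad/s, so 39.5 rpm = 39.5 * 0.10471976 = 4.1364303 rad/s. Sum: 88.68 + 4.1364303 = 92.81643 rad/s. 1 deg/s = 0.017453293 rad/s, so 92.81643 rad/s = 92.81643 / 0.017453293 = 5317.9897 deg/s ≈ 5318 deg/s (4 s.f.). Final answer: 5318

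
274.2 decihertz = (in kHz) 0.02742. Check: 1 decihertz = 0.1 Hz, so 274.2 decihertz = 274.2 * 0.1 = 27.42 Hz. 1 kHz = 1000 Hz, so 27.42 Hz = 27.42 / 1000 = 0.02742 kHz.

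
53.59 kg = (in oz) 1890. Check: 1 oz = 0.028349523 kg, so 53.59 kg = 53.59 / 0.028349523 = 1890.3316 oz ≈ 1890 oz (4 s.f.).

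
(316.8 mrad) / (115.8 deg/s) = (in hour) 1 mrad = 0.001 rad, so 316.8 mrad = 316.8 * 0.001 = 0.3168 rad. 1 deg/s = 0.017453293 rad/s, so 115.8 deg/s = 115.8 * 0.017453293 = 2.0210913 rad/s. Combine: 0.3168 rad / 2.0210913 rad/s = 0.156747 s. 1 hour = 3600 s, so 0.156747 s = 0.156747 / 3600 = 4.3540834e-05 hour ≈ 4.354e-05 hour (4 s.f.). Final answer: 4.354e-05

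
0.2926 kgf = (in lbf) 0.6451. Check: 1 kgf = 9.80665 N, so 0.2926 kgf = 0.2926 * 9.80665 = 2.8694258 N. 1 lbf = 4.4482216 N, so 2.8694258 N = 2.8694258 / 4.4482216 = 0.64507258 lbf ≈ 0.6451 lbf (4 s.f.).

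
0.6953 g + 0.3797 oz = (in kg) 0.01146. Check: 1 g = 0.001 kg, so 0.6953 g = 0.6953 * 0.001 = 0.0006953 kg. 1 oz = 0.028349523 kg, so 0.3797 oz = 0.3797 * 0.028349523 = 0.010764314 kg. Sum: 0.0006953 + 0.010764314 = 0.011459614 kg. Result: 0.011459614 kg ≈ 0.01146 kg (4 s.f.).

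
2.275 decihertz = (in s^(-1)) 0.2275. Check: 1 decihertz = 0.1 Hz, so 2.275 decihertz = 2.275 * 0.1 = 0.2275 Hz. 0.2275 Hz = 0.2275 s^(-1).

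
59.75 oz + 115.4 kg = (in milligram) 1.171e+08. Check: 1 oz = 0.028349523 kg, so 59.75 oz = 59.75 * 0.028349523 = 1.693884 kg. 115.4 kg is already in kg. Sum: 1.693884 + 115.4 = 117.09388 kg. 1 milligram = 1e-06 kg, so 117.09388 kg = 117.09388 / 1e-06 = 1.1709388e+08 milligram ≈ 1.171e+08 milligram (4 s.f.).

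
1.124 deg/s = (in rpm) 0.1873. Check: 1 deg/s = 0.017453293 rad/s, so 1.124 deg/s = 1.124 * 0.017453293 = 0.019617501 rad/s. 1 rpm = 0.10471976 rad/s, so 0.019617501 rad/s = 0.019617501 / 0.10471976 = 0.18733333 rpm ≈ 0.1873 rpm (4 s.f.).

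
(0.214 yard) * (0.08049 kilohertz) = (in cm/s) 1 yard = 0.9144 m, so 0.214 yard = 0.214 * 0.9144 = 0.1956816 m. 1 kilohertz = 1000 Hz, so 0.08049 kilohertz = 0.08049 * 1000 = 80.49 Hz. Combine: 0.1956816 m * 80.49 Hz = 15.750412 m/s. 1 cm/s = 0.01 m/s, so 15.750412 m/s = 15.750412 / 0.01 = 1575.0412 cm/s ≈ 1575 cm/s (4 s.f.). Final answer: 1575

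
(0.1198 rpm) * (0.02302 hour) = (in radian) 1.04. Check: 1 rpm = 0.10471976 rad/s, so 0.1198 rpm = 0.1198 * 0.10471976 = 0.012545427 rad/s. 1 hour = 3600 s, so 0.02302 hour = 0.02302 * 3600 = 82.872 s. Combine: 0.012545427 rad/s * 82.872 s = 1.0396646 rad. 1.0396646 rad = 1.0396646 radian ≈ 1.04 radian (4 s.f.).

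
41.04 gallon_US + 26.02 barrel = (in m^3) 1 gallon_US = 0.0037854118 m^3, so 41.04 gallon_US = 41.04 * 0.0037854118 = 0.1553533 m^3. 1 barrel = 0.15898729 m^3, so 26.02 barrel = 26.02 * 0.15898729 = 4.1368494 m^3. Sum: 0.1553533 + 4.1368494 = 4.2922027 m^3. Result: 4.2922027 m^3 ≈ 4.292 m^3 (4 s.f.). Final answer: 4.292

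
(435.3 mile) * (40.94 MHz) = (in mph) 6.416e+13. Check: 1 mile = 1609.344 m, so 435.3 mile = 435.3 * 1609.344 = 700547.44 m. 1 MHz = 1000000 Hz, so 40.94 MHz = 40.94 * 1000000 = 40940000 Hz. Combine: 700547.44 m * 40940000 Hz = 2.8680412e+13 m/s. 1 mph = 0.44704 m/s, so 2.8680412e+13 m/s = 2.8680412e+13 / 0.44704 = 6.4156255e+13 mph ≈ 6.416e+13 mph (4 s.f.).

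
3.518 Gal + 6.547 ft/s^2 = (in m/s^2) 1 Gal = 0.01 m/s^2, so 3.518 Gal = 3.518 * 0.01 = 0.03518 m/s^2. 1 ft/s^2 = 0.3048 m/s^2, so 6.547 ft/s^2 = 6.547 * 0.3048 = 1.9955256 m/s^2. Sum: 0.03518 + 1.9955256 = 2.0307056 m/s^2. Result: 2.0307056 m/s^2 ≈ 2.031 m/s^2 (4 s.f.). Final answer: 2.031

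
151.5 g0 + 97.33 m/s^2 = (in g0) 1 g0 = 9.80665 m/s^2, so 151.5 g0 = 151.5 * 9.80665 = 1485.7075 m/s^2. 97.33 m/s^2 is already in m/s^2. Sum: 1485.7075 + 97.33 = 1583.0375 m/s^2. 1 g0 = 9.80665 m/s^2, so 1583.0375 m/s^2 = 1583.0375 / 9.80665 = 161.4249 g0 ≈ 161.4 g0 (4 s.f.). Final answer: 161.4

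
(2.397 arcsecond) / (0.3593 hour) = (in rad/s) 8.984e-09. Check: 1 arcsecond = 4.8481368e-06 rad, so 2.397 arcsecond = 2.397 * 4.8481368e-06 = 1.1620984e-05 rad. 1 hour = 3600 s, so 0.3593 hour = 0.3593 * 3600 = 1293.48 s. Combine: 1.1620984e-05 rad / 1293.48 s = 8.984278e-09 rad/s. Result: 8.984278e-09 rad/s ≈ 8.984e-09 rad/s (4 s.f.).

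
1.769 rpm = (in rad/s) 1 rpm = 0.10471976 rad/s, so 1.769 rpm = 1.769 * 0.10471976 = 0.18524925 rad/s. Result: 0.18524925 rad/s ≈ 0.1852 rad/s (4 s.f.). Final answer: 0.1852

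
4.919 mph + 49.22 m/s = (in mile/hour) 115. Check: 1 mph = 0.44704 m/s, so 4.919 mph = 4.919 * 0.44704 = 2.1989898 m/s. 49.22 m/s is already in m/s. Sum: 2.1989898 + 49.22 = 51.41899 m/s. 1 mile/hour = 0.44704 m/s, so 51.41899 m/s = 51.41899 / 0.44704 = 115.021 mile/hour ≈ 115 mile/hour (4 s.f.).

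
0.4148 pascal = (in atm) 4.094e-06. Check: 0.4148 pascal = 0.4148 Pa. 1 atm = 101325 Pa, so 0.4148 Pa = 0.4148 / 101325 = 4.0937577e-06 atm ≈ 4.094e-06 atm (4 s.f.).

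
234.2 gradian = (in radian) 3.679. Check: 1 gradian = 0.015707963 rad, so 234.2 gradian = 234.2 * 0.015707963 = 3.678805 rad. 3.678805 rad = 3.678805 radian ≈ 3.679 radian (4 s.f.).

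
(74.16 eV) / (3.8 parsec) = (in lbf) 2.278e-35. Check: 1 eV = 1.6021766e-19 J, so 74.16 eV = 74.16 * 1.6021766e-19 = 1.1881742e-17 J. 1 parsec = 3.0856776e+16 m, so 3.8 parsec = 3.8 * 3.0856776e+16 = 1.1725575e+17 m. Combine: 1.1881742e-17 J / 1.1725575e+17 m = 1.0133185e-34 N. 1 lbf = 4.4482216 N, so 1.0133185e-34 N = 1.0133185e-34 / 4.4482216 = 2.2780306e-35 lbf ≈ 2.278e-35 lbf (4 s.f.).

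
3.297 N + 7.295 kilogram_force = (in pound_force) 3.297 N is already in N. 1 kilogram_force = 9.80665 N, so 7.295 kilogram_force = 7.295 * 9.80665 = 71.539512 N. Sum: 3.297 + 71.539512 = 74.836512 N. 1 pound_force = 4.4482216 N, so 74.836512 N = 74.836512 / 4.4482216 = 16.823917 pound_force ≈ 16.82 pound_force (4 s.f.). Final answer: 16.82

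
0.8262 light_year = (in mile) 1 light_year = 9.4607305e+15 m, so 0.8262 light_year = 0.8262 * 9.4607305e+15 = 7.8164555e+15 m. 1 mile = 1609.344 m, so 7.8164555e+15 m = 7.8164555e+15 / 1609.344 = 4.8569203e+12 mile ≈ 4.857e+12 mile (4 s.f.). Final answer: 4.857e+12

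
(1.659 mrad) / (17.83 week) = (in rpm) 1.469e-09. Check: 1 mrad = 0.001 rad, so 1.659 mrad = 1.659 * 0.001 = 0.001659 rad. 1 week = 604800 s, so 17.83 week = 17.83 * 604800 = 10783584 s. Combine: 0.001659 rad / 10783584 s = 1.5384496e-10 rad/s. 1 rpm = 0.10471976 rad/s, so 1.5384496e-10 rad/s = 1.5384496e-10 / 0.10471976 = 1.4691111e-09 rpm ≈ 1.469e-09 rpm (4 s.f.).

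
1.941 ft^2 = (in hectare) 1.803e-05. Check: 1 ft^2 = 0.09290304 m^2, so 1.941 ft^2 = 1.941 * 0.09290304 = 0.1803248 m^2. 1 hectare = 10000 m^2, so 0.1803248 m^2 = 0.1803248 / 10000 = 1.803248e-05 hectare ≈ 1.803e-05 hectare (4 s.f.).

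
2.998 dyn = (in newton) 1 dyn = 1e-05 N, so 2.998 dyn = 2.998 * 1e-05 = 2.998e-05 N. 2.998e-05 N = 2.998e-05 newton. Final answer: 2.998e-05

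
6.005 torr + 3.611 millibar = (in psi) 0.1685. Check: 1 torr = 133.32237 Pa, so 6.005 torr = 6.005 * 133.32237 = 800.60082 Pa. 1 millibar = 100 Pa, so 3.611 millibar = 3.611 * 100 = 361.1 Pa. Sum: 800.60082 + 361.1 = 1161.7008 Pa. 1 psi = 6894.7573 Pa, so 1161.7008 Pa = 1161.7008 / 6894.7573 = 0.16849046 psi ≈ 0.1685 psi (4 s.f.).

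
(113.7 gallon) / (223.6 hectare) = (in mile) 1.196e-10. Check: 1 gallon = 0.0037854118 m^3, so 113.7 gallon = 113.7 * 0.0037854118 = 0.43040132 m^3. 1 hectare = 10000 m^2, so 223.6 hectare = 223.6 * 10000 = 2236000 m^2. Combine: 0.43040132 m^3 / 2236000 m^2 = 1.9248717e-07 m. 1 mile = 1609.344 m, so 1.9248717e-07 m = 1.9248717e-07 / 1609.344 = 1.1960598e-10 mile ≈ 1.196e-10 mile (4 s.f.).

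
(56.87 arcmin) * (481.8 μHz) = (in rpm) 1 arcmin = 0.00029088821 rad, so 56.87 arcmin = 56.87 * 0.00029088821 = 0.016542812 rad. 1 μHz = 1e-06 Hz, so 481.8 μHz = 481.8 * 1e-06 = 0.0004818 Hz. Combine: 0.016542812 rad * 0.0004818 Hz = 7.970327e-06 rad/s. 1 rpm = 0.10471976 rad/s, so 7.970327e-06 rad/s = 7.970327e-06 / 0.10471976 = 7.6111017e-05 rpm ≈ 7.611e-05 rpm (4 s.f.). Final answer: 7.611e-05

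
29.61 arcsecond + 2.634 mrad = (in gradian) 1 arcsecond = 4.8481368e-06 rad, so 29.61 arcsecond = 29.61 * 4.8481368e-06 = 0.00014355333 rad. 1 mrad = 0.001 rad, so 2.634 mrad = 2.634 * 0.001 = 0.002634 rad. Sum: 0.00014355333 + 0.002634 = 0.0027775533 rad. 1 gradian = 0.015707963 rad, so 0.0027775533 rad = 0.0027775533 / 0.015707963 = 0.17682454 gradian ≈ 0.1768 gradian (4 s.f.). Final answer: 0.1768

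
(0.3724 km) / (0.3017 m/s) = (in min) 1 km = 1000 m, so 0.3724 km = 0.3724 * 1000 = 372.4 m. 0.3017 m/s is already in m/s. Combine: 372.4 m / 0.3017 m/s = 1234.3387 s. 1 min = 60 s, so 1234.3387 s = 1234.3387 / 60 = 20.572312 min ≈ 20.57 min (4 s.f.). Final answer: 20.57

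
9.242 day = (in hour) 1 day = 86400 s, so 9.242 day = 9.242 * 86400 = 798508.8 s. 1 hour = 3600 s, so 798508.8 s = 798508.8 / 3600 = 221.808 hour ≈ 221.8 hour (4 s.f.). Final answer: 221.8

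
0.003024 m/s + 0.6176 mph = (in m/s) 0.003024 m/s is already in m/s. 1 mph = 0.44704 m/s, so 0.6176 mph = 0.6176 * 0.44704 = 0.2760919 m/s. Sum: 0.003024 + 0.2760919 = 0.2791159 m/s. Result: 0.2791159 m/s ≈ 0.2791 m/s (4 s.f.). Final answer: 0.2791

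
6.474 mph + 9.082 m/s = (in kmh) 1 mph = 0.44704 m/s, so 6.474 mph = 6.474 * 0.44704 = 2.894137 m/s. 9.082 m/s is already in m/s. Sum: 2.894137 + 9.082 = 11.976137 m/s. 1 kmh = 0.27777778 m/s, so 11.976137 m/s = 11.976137 / 0.27777778 = 43.114093 kmh ≈ 43.11 kmh (4 s.f.). Final answer: 43.11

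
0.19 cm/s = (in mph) 1 cm/s = 0.01 m/s, so 0.19 cm/s = 0.19 * 0.01 = 0.0019 m/s. 1 mph = 0.44704 m/s, so 0.0019 m/s = 0.0019 / 0.44704 = 0.004250179 mph ≈ 0.00425 mph (4 s.f.). Final answer: 0.00425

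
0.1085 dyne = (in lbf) 2.439e-07. Check: 1 dyne = 1e-05 N, so 0.1085 dyne = 0.1085 * 1e-05 = 1.085e-06 N. 1 lbf = 4.4482216 N, so 1.085e-06 N = 1.085e-06 / 4.4482216 = 2.439177e-07 lbf ≈ 2.439e-07 lbf (4 s.f.).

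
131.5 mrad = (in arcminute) 452.1. Check: 1 mrad = 0.001 rad, so 131.5 mrad = 131.5 * 0.001 = 0.1315 rad. 1 arcminute = 0.00029088821 rad, so 0.1315 rad = 0.1315 / 0.00029088821 = 452.0637 arcminute ≈ 452.1 arcminute (4 s.f.).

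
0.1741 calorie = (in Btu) 0.0006904. Check: 1 calorie = 4.184 J, so 0.1741 calorie = 0.1741 * 4.184 = 0.7284344 J. 1 Btu = 1055.0559 J, so 0.7284344 J = 0.7284344 / 1055.0559 = 0.0006904226 Btu ≈ 0.0006904 Btu (4 s.f.).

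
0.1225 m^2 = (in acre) 3.027e-05. Check: 1 acre = 4046.8564 m^2, so 0.1225 m^2 = 0.1225 / 4046.8564 = 3.0270409e-05 acre ≈ 3.027e-05 acre (4 s.f.).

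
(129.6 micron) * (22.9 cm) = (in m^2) 1 micron = 1e-06 m, so 129.6 micron = 129.6 * 1e-06 = 0.0001296 m. 1 cm = 0.01 m, so 22.9 cm = 22.9 * 0.01 = 0.229 m. Combine: 0.0001296 m * 0.229 m = 2.96784e-05 m^2. Result: 2.96784e-05 m^2 ≈ 2.968e-05 m^2 (4 s.f.). Final answer: 2.968e-05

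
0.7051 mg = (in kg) 7.051e-07. Check: 1 mg = 1e-06 kg, so 0.7051 mg = 0.7051 * 1e-06 = 7.051e-07 kg. Result: 7.051e-07 kg.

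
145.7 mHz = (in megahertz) 1.457e-07. Check: 1 mHz = 0.001 Hz, so 145.7 mHz = 145.7 * 0.001 = 0.1457 Hz. 1 megahertz = 1000000 Hz, so 0.1457 Hz = 0.1457 / 1000000 = 1.457e-07 megahertz.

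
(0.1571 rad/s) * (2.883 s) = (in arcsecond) 9.342e+04. Check: 0.1571 rad/s is already in rad/s. 2.883 s is already in s. Combine: 0.1571 rad/s * 2.883 s = 0.4529193 rad. 1 arcsecond = 4.8481368e-06 rad, so 0.4529193 rad = 0.4529193 / 4.8481368e-06 = 93421.312 arcsecond ≈ 9.342e+04 arcsecond (4 s.f.).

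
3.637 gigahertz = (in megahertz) 1 gigahertz = 1e+09 Hz, so 3.637 gigahertz = 3.637 * 1e+09 = 3.637e+09 Hz. 1 megahertz = 1000000 Hz, so 3.637e+09 Hz = 3.637e+09 / 1000000 = 3637 megahertz. Final answer: 3637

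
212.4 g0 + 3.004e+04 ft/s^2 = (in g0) 1 g0 = 9.80665 m/s^2, so 212.4 g0 = 212.4 * 9.80665 = 2082.9325 m/s^2. 1 ft/s^2 = 0.3048 m/s^2, so 3.004e+04 ft/s^2 = 3.004e+04 * 0.3048 = 9156.192 m/s^2. Sum: 2082.9325 + 9156.192 = 11239.124 m/s^2. 1 g0 = 9.80665 m/s^2, so 11239.124 m/s^2 = 11239.124 / 9.80665 = 1146.0717 g0 ≈ 1146 g0 (4 s.f.). Final answer: 1146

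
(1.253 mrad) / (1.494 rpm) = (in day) 1 mrad = 0.001 rad, so 1.253 mrad = 1.253 * 0.001 = 0.001253 rad. 1 rpm = 0.10471976 rad/s, so 1.494 rpm = 1.494 * 0.10471976 = 0.15645131 rad/s. Combine: 0.001253 rad / 0.15645131 rad/s = 0.0080088813 s. 1 day = 86400 s, so 0.0080088813 s = 0.0080088813 / 86400 = 9.2695385e-08 day ≈ 9.27e-08 day (4 s.f.). Final answer: 9.27e-08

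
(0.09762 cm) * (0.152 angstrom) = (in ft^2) 1 cm = 0.01 m, so 0.09762 cm = 0.09762 * 0.01 = 0.0009762 m. 1 angstrom = 1e-10 m, so 0.152 angstrom = 0.152 * 1e-10 = 1.52e-11 m. Combine: 0.0009762 m * 1.52e-11 m = 1.483824e-14 m^2. 1 ft^2 = 0.09290304 m^2, so 1.483824e-14 m^2 = 1.483824e-14 / 0.09290304 = 1.5971749e-13 ft^2 ≈ 1.597e-13 ft^2 (4 s.f.). Final answer: 1.597e-13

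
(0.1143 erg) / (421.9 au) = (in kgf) 1.847e-23. Check: 1 erg = 1e-07 J, so 0.1143 erg = 0.1143 * 1e-07 = 1.143e-08 J. 1 au = 1.4959787e+11 m, so 421.9 au = 421.9 * 1.4959787e+11 = 6.3115342e+13 m. Combine: 1.143e-08 J / 6.3115342e+13 m = 1.8109702e-22 N. 1 kgf = 9.80665 N, so 1.8109702e-22 N = 1.8109702e-22 / 9.80665 = 1.8466756e-23 kgf ≈ 1.847e-23 kgf (4 s.f.).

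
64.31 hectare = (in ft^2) 6.922e+06. Check: 1 hectare = 10000 m^2, so 64.31 hectare = 64.31 * 10000 = 643100 m^2. 1 ft^2 = 0.09290304 m^2, so 643100 m^2 = 643100 / 0.09290304 = 6922270.8 ft^2 ≈ 6.922e+06 ft^2 (4 s.f.).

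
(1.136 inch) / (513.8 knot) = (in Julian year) 1 inch = 0.0254 m, so 1.136 inch = 1.136 * 0.0254 = 0.0288544 m. 1 knot = 0.51444444 m/s, so 513.8 knot = 513.8 * 0.51444444 = 264.32156 m/s. Combine: 0.0288544 m / 264.32156 m/s = 0.00010916401 s. 1 Julian year = 31557600 s, so 0.00010916401 s = 0.00010916401 / 31557600 = 3.4591986e-12 Julian year ≈ 3.459e-12 Julian year (4 s.f.). Final answer: 3.459e-12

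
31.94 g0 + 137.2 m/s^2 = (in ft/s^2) 1 g0 = 9.80665 m/s^2, so 31.94 g0 = 31.94 * 9.80665 = 313.2244 m/s^2. 137.2 m/s^2 is already in m/s^2. Sum: 313.2244 + 137.2 = 450.4244 m/s^2. 1 ft/s^2 = 0.3048 m/s^2, so 450.4244 m/s^2 = 450.4244 / 0.3048 = 1477.7703 ft/s^2 ≈ 1478 ft/s^2 (4 s.f.). Final answer: 1478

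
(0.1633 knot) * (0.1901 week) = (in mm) 1 knot = 0.51444444 m/s, so 0.1633 knot = 0.1633 * 0.51444444 = 0.084008778 m/s. 1 week = 604800 s, so 0.1901 week = 0.1901 * 604800 = 114972.48 s. Combine: 0.084008778 m/s * 114972.48 s = 9658.6975 m. 1 mm = 0.001 m, so 9658.6975 m = 9658.6975 / 0.001 = 9658697.5 mm ≈ 9.659e+06 mm (4 s.f.). Final answer: 9.659e+06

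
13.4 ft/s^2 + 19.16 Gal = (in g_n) 0.436. Check: 1 ft/s^2 = 0.3048 m/s^2, so 13.4 ft/s^2 = 13.4 * 0.3048 = 4.08432 m/s^2. 1 Gal = 0.01 m/s^2, so 19.16 Gal = 19.16 * 0.01 = 0.1916 m/s^2. Sum: 4.08432 + 0.1916 = 4.27592 m/s^2. 1 g_n = 9.80665 m/s^2, so 4.27592 m/s^2 = 4.27592 / 9.80665 = 0.43602249 g_n ≈ 0.436 g_n (4 s.f.).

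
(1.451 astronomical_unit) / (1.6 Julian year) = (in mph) 1 astronomical_unit = 1.4959787e+11 m, so 1.451 astronomical_unit = 1.451 * 1.4959787e+11 = 2.1706651e+11 m. 1 Julian year = 31557600 s, so 1.6 Julian year = 1.6 * 31557600 = 50492160 s. Combine: 2.1706651e+11 m / 50492160 s = 4299.0142 m/s. 1 mph = 0.44704 m/s, so 4299.0142 m/s = 4299.0142 / 0.44704 = 9616.6208 mph ≈ 9617 mph (4 s.f.). Final answer: 9617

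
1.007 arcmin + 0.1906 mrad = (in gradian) 0.03078. Check: 1 arcmin = 0.00029088821 rad, so 1.007 arcmin = 1.007 * 0.00029088821 = 0.00029292443 rad. 1 mrad = 0.001 rad, so 0.1906 mrad = 0.1906 * 0.001 = 0.0001906 rad. Sum: 0.00029292443 + 0.0001906 = 0.00048352443 rad. 1 gradian = 0.015707963 rad, so 0.00048352443 rad = 0.00048352443 / 0.015707963 = 0.030782121 gradian ≈ 0.03078 gradian (4 s.f.).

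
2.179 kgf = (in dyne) 1 kgf = 9.80665 N, so 2.179 kgf = 2.179 * 9.80665 = 21.36869 N. 1 dyne = 1e-05 N, so 21.36869 N = 21.36869 / 1e-05 = 2136869 dyne ≈ 2.137e+06 dyne (4 s.f.). Final answer: 2.137e+06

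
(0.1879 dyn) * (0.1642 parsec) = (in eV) 5.942e+28. Check: 1 dyn = 1e-05 N, so 0.1879 dyn = 0.1879 * 1e-05 = 1.879e-06 N. 1 parsec = 3.0856776e+16 m, so 0.1642 parsec = 0.1642 * 3.0856776e+16 = 5.0666826e+15 m. Combine: 1.879e-06 N * 5.0666826e+15 m = 9.5202966e+09 J. 1 eV = 1.6021766e-19 J, so 9.5202966e+09 J = 9.5202966e+09 / 1.6021766e-19 = 5.9421018e+28 eV ≈ 5.942e+28 eV (4 s.f.).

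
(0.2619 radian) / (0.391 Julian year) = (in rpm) 2.027e-07. Check: 0.2619 radian = 0.2619 rad. 1 Julian year = 31557600 s, so 0.391 Julian year = 0.391 * 31557600 = 12339022 s. Combine: 0.2619 rad / 12339022 s = 2.1225346e-08 rad/s. 1 rpm = 0.10471976 rad/s, so 2.1225346e-08 rad/s = 2.1225346e-08 / 0.10471976 = 2.0268712e-07 rpm ≈ 2.027e-07 rpm (4 s.f.).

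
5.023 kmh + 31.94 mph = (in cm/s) 1 kmh = 0.27777778 m/s, so 5.023 kmh = 5.023 * 0.27777778 = 1.3952778 m/s. 1 mph = 0.44704 m/s, so 31.94 mph = 31.94 * 0.44704 = 14.278458 m/s. Sum: 1.3952778 + 14.278458 = 15.673735 m/s. 1 cm/s = 0.01 m/s, so 15.673735 m/s = 15.673735 / 0.01 = 1567.3735 cm/s ≈ 1567 cm/s (4 s.f.). Final answer: 1567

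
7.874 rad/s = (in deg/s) 1 deg/s = 0.017453293 rad/s, so 7.874 rad/s = 7.874 / 0.017453293 = 451.14697 deg/s ≈ 451.1 deg/s (4 s.f.). Final answer: 451.1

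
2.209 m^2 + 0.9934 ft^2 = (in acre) 0.0005687. Check: 2.209 m^2 is already in m^2. 1 ft^2 = 0.09290304 m^2, so 0.9934 ft^2 = 0.9934 * 0.09290304 = 0.09228988 m^2. Sum: 2.209 + 0.09228988 = 2.3012899 m^2. 1 acre = 4046.8564 m^2, so 2.3012899 m^2 = 2.3012899 / 4046.8564 = 0.00056866111 acre ≈ 0.0005687 acre (4 s.f.).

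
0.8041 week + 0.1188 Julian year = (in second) 4.235e+06. Check: 1 week = 604800 s, so 0.8041 week = 0.8041 * 604800 = 486319.68 s. 1 Julian year = 31557600 s, so 0.1188 Julian year = 0.1188 * 31557600 = 3749042.9 s. Sum: 486319.68 + 3749042.9 = 4235362.6 s. 4235362.6 s = 4235362.6 second ≈ 4.235e+06 second (4 s.f.).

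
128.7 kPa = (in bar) 1 kPa = 1000 Pa, so 128.7 kPa = 128.7 * 1000 = 128700 Pa. 1 bar = 100000 Pa, so 128700 Pa = 128700 / 100000 = 1.287 bar. Final answer: 1.287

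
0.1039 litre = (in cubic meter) 0.0001039. Check: 1 litre = 0.001 m^3, so 0.1039 litre = 0.1039 * 0.001 = 0.0001039 m^3. 0.0001039 m^3 = 0.0001039 cubic meter.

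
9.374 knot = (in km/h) 17.36. Check: 1 knot = 0.51444444 m/s, so 9.374 knot = 9.374 * 0.51444444 = 4.8224022 m/s. 1 km/h = 0.27777778 m/s, so 4.8224022 m/s = 4.8224022 / 0.27777778 = 17.360648 km/h ≈ 17.36 km/h (4 s.f.).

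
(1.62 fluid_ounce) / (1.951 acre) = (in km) 6.068e-12. Check: 1 fluid_ounce = 2.957353e-05 m^3, so 1.62 fluid_ounce = 1.62 * 2.957353e-05 = 4.7909118e-05 m^3. 1 acre = 4046.8564 m^2, so 1.951 acre = 1.951 * 4046.8564 = 7895.4169 m^2. Combine: 4.7909118e-05 m^3 / 7895.4169 m^2 = 6.0679656e-09 m. 1 km = 1000 m, so 6.0679656e-09 m = 6.0679656e-09 / 1000 = 6.0679656e-12 km ≈ 6.068e-12 km (4 s.f.).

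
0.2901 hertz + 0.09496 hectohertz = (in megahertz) 0.2901 hertz = 0.2901 Hz. 1 hectohertz = 100 Hz, so 0.09496 hectohertz = 0.09496 * 100 = 9.496 Hz. Sum: 0.2901 + 9.496 = 9.7861 Hz. 1 megahertz = 1000000 Hz, so 9.7861 Hz = 9.7861 / 1000000 = 9.7861e-06 megahertz ≈ 9.786e-06 megahertz (4 s.f.). Final answer: 9.786e-06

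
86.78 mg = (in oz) 0.003061. Check: 1 mg = 1e-06 kg, so 86.78 mg = 86.78 * 1e-06 = 8.678e-05 kg. 1 oz = 0.028349523 kg, so 8.678e-05 kg = 8.678e-05 / 0.028349523 = 0.0030610744 oz ≈ 0.003061 oz (4 s.f.).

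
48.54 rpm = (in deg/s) 1 rpm = 0.10471976 rad/s, so 48.54 rpm = 48.54 * 0.10471976 = 5.0830969 rad/s. 1 deg/s = 0.017453293 rad/s, so 5.0830969 rad/s = 5.0830969 / 0.017453293 = 291.24 deg/s ≈ 291.2 deg/s (4 s.f.). Final answer: 291.2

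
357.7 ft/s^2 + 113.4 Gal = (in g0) 1 ft/s^2 = 0.3048 m/s^2, so 357.7 ft/s^2 = 357.7 * 0.3048 = 109.02696 m/s^2. 1 Gal = 0.01 m/s^2, so 113.4 Gal = 113.4 * 0.01 = 1.134 m/s^2. Sum: 109.02696 + 1.134 = 110.16096 m/s^2. 1 g0 = 9.80665 m/s^2, so 110.16096 m/s^2 = 110.16096 / 9.80665 = 11.233292 g0 ≈ 11.23 g0 (4 s.f.). Final answer: 11.23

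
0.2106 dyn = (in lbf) 1 dyn = 1e-05 N, so 0.2106 dyn = 0.2106 * 1e-05 = 2.106e-06 N. 1 lbf = 4.4482216 N, so 2.106e-06 N = 2.106e-06 / 4.4482216 = 4.7344763e-07 lbf ≈ 4.734e-07 lbf (4 s.f.). Final answer: 4.734e-07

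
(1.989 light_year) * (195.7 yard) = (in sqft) 3.625e+19. Check: 1 light_year = 9.4607305e+15 m, so 1.989 light_year = 1.989 * 9.4607305e+15 = 1.8817393e+16 m. 1 yard = 0.9144 m, so 195.7 yard = 195.7 * 0.9144 = 178.94808 m. Combine: 1.8817393e+16 m * 178.94808 m = 3.3673363e+18 m^2. 1 sqft = 0.09290304 m^2, so 3.3673363e+18 m^2 = 3.3673363e+18 / 0.09290304 = 3.6245707e+19 sqft ≈ 3.625e+19 sqft (4 s.f.).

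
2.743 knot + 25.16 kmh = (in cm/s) 1 knot = 0.51444444 m/s, so 2.743 knot = 2.743 * 0.51444444 = 1.4111211 m/s. 1 kmh = 0.27777778 m/s, so 25.16 kmh = 25.16 * 0.27777778 = 6.9888889 m/s. Sum: 1.4111211 + 6.9888889 = 8.40001 m/s. 1 cm/s = 0.01 m/s, so 8.40001 m/s = 8.40001 / 0.01 = 840.001 cm/s ≈ 840 cm/s (4 s.f.). Final answer: 840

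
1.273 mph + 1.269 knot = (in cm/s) 1 mph = 0.44704 m/s, so 1.273 mph = 1.273 * 0.44704 = 0.56908192 m/s. 1 knot = 0.51444444 m/s, so 1.269 knot = 1.269 * 0.51444444 = 0.65283 m/s. Sum: 0.56908192 + 0.65283 = 1.2219119 m/s. 1 cm/s = 0.01 m/s, so 1.2219119 m/s = 1.2219119 / 0.01 = 122.19119 cm/s ≈ 122.2 cm/s (4 s.f.). Final answer: 122.2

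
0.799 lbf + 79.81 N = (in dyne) 1 lbf = 4.4482216 N, so 0.799 lbf = 0.799 * 4.4482216 = 3.5541291 N. 79.81 N is already in N. Sum: 3.5541291 + 79.81 = 83.364129 N. 1 dyne = 1e-05 N, so 83.364129 N = 83.364129 / 1e-05 = 8336412.9 dyne ≈ 8.336e+06 dyne (4 s.f.). Final answer: 8.336e+06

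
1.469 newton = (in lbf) 1.469 newton = 1.469 N. 1 lbf = 4.4482216 N, so 1.469 N = 1.469 / 4.4482216 = 0.33024434 lbf ≈ 0.3302 lbf (4 s.f.). Final answer: 0.3302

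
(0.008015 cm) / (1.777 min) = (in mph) 1.682e-06. Check: 1 cm = 0.01 m, so 0.008015 cm = 0.008015 * 0.01 = 8.015e-05 m. 1 min = 60 s, so 1.777 min = 1.777 * 60 = 106.62 s. Combine: 8.015e-05 m / 106.62 s = 7.5173513e-07 m/s. 1 mph = 0.44704 m/s, so 7.5173513e-07 m/s = 7.5173513e-07 / 0.44704 = 1.6815836e-06 mph ≈ 1.682e-06 mph (4 s.f.).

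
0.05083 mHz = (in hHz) 5.083e-07. Check: 1 mHz = 0.001 Hz, so 0.05083 mHz = 0.05083 * 0.001 = 5.083e-05 Hz. 1 hHz = 100 Hz, so 5.083e-05 Hz = 5.083e-05 / 100 = 5.083e-07 hHz.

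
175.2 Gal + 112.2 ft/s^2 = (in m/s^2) 1 Gal = 0.01 m/s^2, so 175.2 Gal = 175.2 * 0.01 = 1.752 m/s^2. 1 ft/s^2 = 0.3048 m/s^2, so 112.2 ft/s^2 = 112.2 * 0.3048 = 34.19856 m/s^2. Sum: 1.752 + 34.19856 = 35.95056 m/s^2. Result: 35.95056 m/s^2 ≈ 35.95 m/s^2 (4 s.f.). Final answer: 35.95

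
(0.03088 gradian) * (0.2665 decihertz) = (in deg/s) 0.0007407. Check: 1 gradian = 0.015707963 rad, so 0.03088 gradian = 0.03088 * 0.015707963 = 0.00048506191 rad. 1 decihertz = 0.1 Hz, so 0.2665 decihertz = 0.2665 * 0.1 = 0.02665 Hz. Combine: 0.00048506191 rad * 0.02665 Hz = 1.29269e-05 rad/s. 1 deg/s = 0.017453293 rad/s, so 1.29269e-05 rad/s = 1.29269e-05 / 0.017453293 = 0.0007406568 deg/s ≈ 0.0007407 deg/s (4 s.f.).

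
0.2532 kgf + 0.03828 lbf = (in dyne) 2.653e+05. Check: 1 kgf = 9.80665 N, so 0.2532 kgf = 0.2532 * 9.80665 = 2.4830438 N. 1 lbf = 4.4482216 N, so 0.03828 lbf = 0.03828 * 4.4482216 = 0.17027792 N. Sum: 2.4830438 + 0.17027792 = 2.6533217 N. 1 dyne = 1e-05 N, so 2.6533217 N = 2.6533217 / 1e-05 = 265332.17 dyne ≈ 2.653e+05 dyne (4 s.f.).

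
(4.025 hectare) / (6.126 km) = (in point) 1 hectare = 10000 m^2, so 4.025 hectare = 4.025 * 10000 = 40250 m^2. 1 km = 1000 m, so 6.126 km = 6.126 * 1000 = 6126 m. Combine: 40250 m^2 / 6126 m = 6.5703559 m. 1 point = 0.00035277778 m, so 6.5703559 m = 6.5703559 / 0.00035277778 = 18624.631 point ≈ 1.862e+04 point (4 s.f.). Final answer: 1.862e+04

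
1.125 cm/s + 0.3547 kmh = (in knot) 1 cm/s = 0.01 m/s, so 1.125 cm/s = 1.125 * 0.01 = 0.01125 m/s. 1 kmh = 0.27777778 m/s, so 0.3547 kmh = 0.3547 * 0.27777778 = 0.098527778 m/s. Sum: 0.01125 + 0.098527778 = 0.10977778 m/s. 1 knot = 0.51444444 m/s, so 0.10977778 m/s = 0.10977778 / 0.51444444 = 0.21339093 knot ≈ 0.2134 knot (4 s.f.). Final answer: 0.2134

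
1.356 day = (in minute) 1 day = 86400 s, so 1.356 day = 1.356 * 86400 = 117158.4 s. 1 minute = 60 s, so 117158.4 s = 117158.4 / 60 = 1952.64 minute ≈ 1953 minute (4 s.f.). Final answer: 1953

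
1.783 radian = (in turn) 1.783 radian = 1.783 rad. 1 turn = 6.2831853 rad, so 1.783 rad = 1.783 / 6.2831853 = 0.28377326 turn ≈ 0.2838 turn (4 s.f.). Final answer: 0.2838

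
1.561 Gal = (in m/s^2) 1 Gal = 0.01 m/s^2, so 1.561 Gal = 1.561 * 0.01 = 0.01561 m/s^2. Result: 0.01561 m/s^2. Final answer: 0.01561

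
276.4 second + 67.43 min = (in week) 276.4 second = 276.4 s. 1 min = 60 s, so 67.43 min = 67.43 * 60 = 4045.8 s. Sum: 276.4 + 4045.8 = 4322.2 s. 1 week = 604800 s, so 4322.2 s = 4322.2 / 604800 = 0.0071464947 week ≈ 0.007146 week (4 s.f.). Final answer: 0.007146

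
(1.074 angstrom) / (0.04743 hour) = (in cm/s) 6.29e-11. Check: 1 angstrom = 1e-10 m, so 1.074 angstrom = 1.074 * 1e-10 = 1.074e-10 m. 1 hour = 3600 s, so 0.04743 hour = 0.04743 * 3600 = 170.748 s. Combine: 1.074e-10 m / 170.748 s = 6.2899712e-13 m/s. 1 cm/s = 0.01 m/s, so 6.2899712e-13 m/s = 6.2899712e-13 / 0.01 = 6.2899712e-11 cm/s ≈ 6.29e-11 cm/s (4 s.f.).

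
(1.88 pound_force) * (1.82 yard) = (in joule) 13.92. Check: 1 pound_force = 4.4482216 N, so 1.88 pound_force = 1.88 * 4.4482216 = 8.3626566 N. 1 yard = 0.9144 m, so 1.82 yard = 1.82 * 0.9144 = 1.664208 m. Combine: 8.3626566 N * 1.664208 m = 13.9172 J. 13.9172 J = 13.9172 joule ≈ 13.92 joule (4 s.f.).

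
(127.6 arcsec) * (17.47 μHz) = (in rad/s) 1 arcsec = 4.8481368e-06 rad, so 127.6 arcsec = 127.6 * 4.8481368e-06 = 0.00061862226 rad. 1 μHz = 1e-06 Hz, so 17.47 μHz = 17.47 * 1e-06 = 1.747e-05 Hz. Combine: 0.00061862226 rad * 1.747e-05 Hz = 1.0807331e-08 rad/s. Result: 1.0807331e-08 rad/s ≈ 1.081e-08 rad/s (4 s.f.). Final answer: 1.081e-08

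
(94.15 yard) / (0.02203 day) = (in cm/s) 4.523. Check: 1 yard = 0.9144 m, so 94.15 yard = 94.15 * 0.9144 = 86.09076 m. 1 day = 86400 s, so 0.02203 day = 0.02203 * 86400 = 1903.392 s. Combine: 86.09076 m / 1903.392 s = 0.045230179 m/s. 1 cm/s = 0.01 m/s, so 0.045230179 m/s = 0.045230179 / 0.01 = 4.5230179 cm/s ≈ 4.523 cm/s (4 s.f.).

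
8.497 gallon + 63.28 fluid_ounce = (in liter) 34.04. Check: 1 gallon = 0.0037854118 m^3, so 8.497 gallon = 8.497 * 0.0037854118 = 0.032164644 m^3. 1 fluid_ounce = 2.957353e-05 m^3, so 63.28 fluid_ounce = 63.28 * 2.957353e-05 = 0.001871413 m^3. Sum: 0.032164644 + 0.001871413 = 0.034036057 m^3. 1 liter = 0.001 m^3, so 0.034036057 m^3 = 0.034036057 / 0.001 = 34.036057 liter ≈ 34.04 liter (4 s.f.).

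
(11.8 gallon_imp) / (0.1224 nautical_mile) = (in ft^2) 0.002547. Check: 1 gallon_imp = 0.00454609 m^3, so 11.8 gallon_imp = 11.8 * 0.00454609 = 0.053643862 m^3. 1 nautical_mile = 1852 m, so 0.1224 nautical_mile = 0.1224 * 1852 = 226.6848 m. Combine: 0.053643862 m^3 / 226.6848 m = 0.00023664517 m^2. 1 ft^2 = 0.09290304 m^2, so 0.00023664517 m^2 = 0.00023664517 / 0.09290304 = 0.0025472274 ft^2 ≈ 0.002547 ft^2 (4 s.f.).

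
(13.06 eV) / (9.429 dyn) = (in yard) 1 eV = 1.6021766e-19 J, so 13.06 eV = 13.06 * 1.6021766e-19 = 2.0924427e-18 J. 1 dyn = 1e-05 N, so 9.429 dyn = 9.429 * 1e-05 = 9.429e-05 N. Combine: 2.0924427e-18 J / 9.429e-05 N = 2.2191565e-14 m. 1 yard = 0.9144 m, so 2.2191565e-14 m = 2.2191565e-14 / 0.9144 = 2.4268991e-14 yard ≈ 2.427e-14 yard (4 s.f.). Final answer: 2.427e-14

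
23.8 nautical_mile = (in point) 1.249e+08. Check: 1 nautical_mile = 1852 m, so 23.8 nautical_mile = 23.8 * 1852 = 44077.6 m. 1 point = 0.00035277778 m, so 44077.6 m = 44077.6 / 0.00035277778 = 1.2494438e+08 point ≈ 1.249e+08 point (4 s.f.).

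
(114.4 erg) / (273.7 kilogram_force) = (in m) 4.262e-09. Check: 1 erg = 1e-07 J, so 114.4 erg = 114.4 * 1e-07 = 1.144e-05 J. 1 kilogram_force = 9.80665 N, so 273.7 kilogram_force = 273.7 * 9.80665 = 2684.0801 N. Combine: 1.144e-05 J / 2684.0801 N = 4.2621679e-09 m. Result: 4.2621679e-09 m ≈ 4.262e-09 m (4 s.f.).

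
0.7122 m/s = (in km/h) 1 km/h = 0.27777778 m/s, so 0.7122 m/s = 0.7122 / 0.27777778 = 2.56392 km/h ≈ 2.564 km/h (4 s.f.). Final answer: 2.564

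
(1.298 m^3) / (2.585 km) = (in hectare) 5.021e-08. Check: 1.298 m^3 is already in m^3. 1 km = 1000 m, so 2.585 km = 2.585 * 1000 = 2585 m. Combine: 1.298 m^3 / 2585 m = 0.00050212766 m^2. 1 hectare = 10000 m^2, so 0.00050212766 m^2 = 0.00050212766 / 10000 = 5.0212766e-08 hectare ≈ 5.021e-08 hectare (4 s.f.).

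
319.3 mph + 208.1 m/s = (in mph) 784.8. Check: 1 mph = 0.44704 m/s, so 319.3 mph = 319.3 * 0.44704 = 142.73987 m/s. 208.1 m/s is already in m/s. Sum: 142.73987 + 208.1 = 350.83987 m/s. 1 mph = 0.44704 m/s, so 350.83987 m/s = 350.83987 / 0.44704 = 784.80644 mph ≈ 784.8 mph (4 s.f.).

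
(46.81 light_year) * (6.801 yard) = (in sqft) 2.964e+19. Check: 1 light_year = 9.4607305e+15 m, so 46.81 light_year = 46.81 * 9.4607305e+15 = 4.4285679e+17 m. 1 yard = 0.9144 m, so 6.801 yard = 6.801 * 0.9144 = 6.2188344 m. Combine: 4.4285679e+17 m * 6.2188344 m = 2.7540531e+18 m^2. 1 sqft = 0.09290304 m^2, so 2.7540531e+18 m^2 = 2.7540531e+18 / 0.09290304 = 2.964438e+19 sqft ≈ 2.964e+19 sqft (4 s.f.).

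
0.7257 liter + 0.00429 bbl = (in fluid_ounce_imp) 49.55. Check: 1 liter = 0.001 m^3, so 0.7257 liter = 0.7257 * 0.001 = 0.0007257 m^3. 1 bbl = 0.15898729 m^3, so 0.00429 bbl = 0.00429 * 0.15898729 = 0.0006820555 m^3. Sum: 0.0007257 + 0.0006820555 = 0.0014077555 m^3. 1 fluid_ounce_imp = 2.8413063e-05 m^3, so 0.0014077555 m^3 = 0.0014077555 / 2.8413063e-05 = 49.546067 fluid_ounce_imp ≈ 49.55 fluid_ounce_imp (4 s.f.).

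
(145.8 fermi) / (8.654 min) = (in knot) 5.458e-16. Check: 1 fermi = 1e-15 m, so 145.8 fermi = 145.8 * 1e-15 = 1.458e-13 m. 1 min = 60 s, so 8.654 min = 8.654 * 60 = 519.24 s. Combine: 1.458e-13 m / 519.24 s = 2.8079501e-16 m/s. 1 knot = 0.51444444 m/s, so 2.8079501e-16 m/s = 2.8079501e-16 / 0.51444444 = 5.4582183e-16 knot ≈ 5.458e-16 knot (4 s.f.).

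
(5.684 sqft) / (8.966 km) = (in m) 1 sqft = 0.09290304 m^2, so 5.684 sqft = 5.684 * 0.09290304 = 0.52806088 m^2. 1 km = 1000 m, so 8.966 km = 8.966 * 1000 = 8966 m. Combine: 0.52806088 m^2 / 8966 m = 5.8895927e-05 m. Result: 5.8895927e-05 m ≈ 5.89e-05 m (4 s.f.). Final answer: 5.89e-05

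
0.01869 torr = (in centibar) 1 torr = 133.32237 Pa, so 0.01869 torr = 0.01869 * 133.32237 = 2.4917951 Pa. 1 centibar = 1000 Pa, so 2.4917951 Pa = 2.4917951 / 1000 = 0.0024917951 centibar ≈ 0.002492 centibar (4 s.f.). Final answer: 0.002492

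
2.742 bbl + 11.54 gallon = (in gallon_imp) 1 bbl = 0.15898729 m^3, so 2.742 bbl = 2.742 * 0.15898729 = 0.43594316 m^3. 1 gallon = 0.0037854118 m^3, so 11.54 gallon = 11.54 * 0.0037854118 = 0.043683652 m^3. Sum: 0.43594316 + 0.043683652 = 0.47962681 m^3. 1 gallon_imp = 0.00454609 m^3, so 0.47962681 m^3 = 0.47962681 / 0.00454609 = 105.50315 gallon_imp ≈ 105.5 gallon_imp (4 s.f.). Final answer: 105.5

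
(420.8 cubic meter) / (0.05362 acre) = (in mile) 0.001205. Check: 420.8 cubic meter = 420.8 m^3. 1 acre = 4046.8564 m^2, so 0.05362 acre = 0.05362 * 4046.8564 = 216.99244 m^2. Combine: 420.8 m^3 / 216.99244 m^2 = 1.9392381 m. 1 mile = 1609.344 m, so 1.9392381 m = 1.9392381 / 1609.344 = 0.0012049867 mile ≈ 0.001205 mile (4 s.f.).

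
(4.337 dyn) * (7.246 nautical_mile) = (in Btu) 1 dyn = 1e-05 N, so 4.337 dyn = 4.337 * 1e-05 = 4.337e-05 N. 1 nautical_mile = 1852 m, so 7.246 nautical_mile = 7.246 * 1852 = 13419.592 m. Combine: 4.337e-05 N * 13419.592 m = 0.58200771 J. 1 Btu = 1055.0559 J, so 0.58200771 J = 0.58200771 / 1055.0559 = 0.00055163687 Btu ≈ 0.0005516 Btu (4 s.f.). Final answer: 0.0005516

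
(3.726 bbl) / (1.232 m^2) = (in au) 1 bbl = 0.15898729 m^3, so 3.726 bbl = 3.726 * 0.15898729 = 0.59238666 m^3. 1.232 m^2 is already in m^2. Combine: 0.59238666 m^3 / 1.232 m^2 = 0.48083333 m. 1 au = 1.4959787e+11 m, so 0.48083333 m = 0.48083333 / 1.4959787e+11 = 3.2141723e-12 au ≈ 3.214e-12 au (4 s.f.). Final answer: 3.214e-12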